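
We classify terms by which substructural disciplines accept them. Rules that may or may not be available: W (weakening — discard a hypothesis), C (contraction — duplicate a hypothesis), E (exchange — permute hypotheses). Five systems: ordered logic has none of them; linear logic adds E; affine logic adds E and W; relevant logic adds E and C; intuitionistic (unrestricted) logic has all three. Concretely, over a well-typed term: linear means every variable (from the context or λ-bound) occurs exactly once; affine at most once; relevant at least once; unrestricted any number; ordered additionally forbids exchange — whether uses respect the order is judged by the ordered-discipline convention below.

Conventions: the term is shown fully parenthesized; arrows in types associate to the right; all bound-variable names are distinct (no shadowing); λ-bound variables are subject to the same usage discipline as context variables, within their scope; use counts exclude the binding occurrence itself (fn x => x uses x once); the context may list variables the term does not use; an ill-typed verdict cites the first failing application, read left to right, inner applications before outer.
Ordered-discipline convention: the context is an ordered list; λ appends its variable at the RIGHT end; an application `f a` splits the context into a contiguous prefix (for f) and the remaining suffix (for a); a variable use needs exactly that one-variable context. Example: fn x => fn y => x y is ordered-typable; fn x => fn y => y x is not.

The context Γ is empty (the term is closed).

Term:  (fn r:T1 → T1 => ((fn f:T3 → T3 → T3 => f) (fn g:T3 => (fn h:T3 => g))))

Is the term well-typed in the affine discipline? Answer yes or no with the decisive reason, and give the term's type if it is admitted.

yes — at most one use each (r, f, g, h); term : (T1 → T1) → T3 → T3 → T3
counts: r [bound]=0; f [bound]=1; g [bound]=1; h [bound]=0
uses in reading order: f, g
typing: ✓ — (T1 → T1) → T3 → T3 → T3
summary: ordered ✗ · linear ✗ · affine ✓ · relevant ✗ · unrestricted ✓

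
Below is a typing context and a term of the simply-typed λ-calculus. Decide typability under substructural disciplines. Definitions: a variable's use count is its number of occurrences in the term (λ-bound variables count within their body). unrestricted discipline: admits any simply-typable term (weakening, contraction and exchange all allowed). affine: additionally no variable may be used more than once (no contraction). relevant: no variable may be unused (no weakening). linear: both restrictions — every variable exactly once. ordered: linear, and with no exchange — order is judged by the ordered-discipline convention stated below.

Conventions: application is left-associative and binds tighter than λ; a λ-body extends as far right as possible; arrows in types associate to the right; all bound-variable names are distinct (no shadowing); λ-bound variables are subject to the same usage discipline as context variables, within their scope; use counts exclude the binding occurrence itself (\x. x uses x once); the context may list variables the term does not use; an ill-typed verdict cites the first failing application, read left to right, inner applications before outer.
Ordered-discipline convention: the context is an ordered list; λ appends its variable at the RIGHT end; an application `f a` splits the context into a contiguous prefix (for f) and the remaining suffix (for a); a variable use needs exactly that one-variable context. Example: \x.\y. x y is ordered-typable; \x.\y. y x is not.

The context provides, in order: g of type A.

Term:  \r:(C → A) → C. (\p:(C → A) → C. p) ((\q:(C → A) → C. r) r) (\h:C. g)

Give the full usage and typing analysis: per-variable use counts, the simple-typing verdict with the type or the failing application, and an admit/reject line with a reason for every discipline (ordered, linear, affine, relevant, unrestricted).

variable uses: g=1; r (λ-bound)=2; p (λ-bound)=1; q (λ-bound)=0; h (λ-bound)=0
uses in reading order: p, r, r, g
typing: ✓ — ((C → A) → C) → C
ordered ✗ (needs contraction — r ×2; unused: q, h — weakening required)
linear ✗ (needs contraction — r ×2; unused: q, h — weakening required)
affine ✗ (needs contraction — r ×2)
relevant ✗ (unused: q, h — weakening required)
unrestricted ✓ (simply typable at ((C → A) → C) → C; W, C, E all held)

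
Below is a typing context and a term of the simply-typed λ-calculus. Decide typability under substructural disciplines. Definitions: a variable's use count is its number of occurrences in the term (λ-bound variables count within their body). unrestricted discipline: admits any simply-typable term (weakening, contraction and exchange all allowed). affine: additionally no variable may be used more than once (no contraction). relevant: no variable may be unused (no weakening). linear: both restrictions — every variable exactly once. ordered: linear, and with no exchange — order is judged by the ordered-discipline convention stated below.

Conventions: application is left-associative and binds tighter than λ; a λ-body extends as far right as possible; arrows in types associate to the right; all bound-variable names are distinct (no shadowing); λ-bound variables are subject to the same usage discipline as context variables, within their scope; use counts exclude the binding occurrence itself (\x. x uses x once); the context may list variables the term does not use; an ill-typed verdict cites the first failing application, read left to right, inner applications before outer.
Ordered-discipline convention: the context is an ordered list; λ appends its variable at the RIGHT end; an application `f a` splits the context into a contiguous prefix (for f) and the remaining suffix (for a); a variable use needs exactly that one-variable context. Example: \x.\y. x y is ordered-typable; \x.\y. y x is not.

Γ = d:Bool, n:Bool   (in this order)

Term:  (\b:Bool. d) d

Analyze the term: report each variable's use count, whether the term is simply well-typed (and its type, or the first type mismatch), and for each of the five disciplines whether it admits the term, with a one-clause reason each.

usage: d: 2×; n: 0×; b (λ-bound): 0×
uses in reading order: d, d
typing: the term checks, with type Bool
ordered: ✗ — d ×2 used more than once (contraction); unused: n, b — weakening required
linear: ✗ — d ×2 used more than once (contraction); unused: n, b — weakening required
affine: ✗ — d ×2 used more than once (contraction)
relevant: ✗ — unused: n, b — weakening required
unrestricted: ✓ — well-typed at Bool; no restrictions here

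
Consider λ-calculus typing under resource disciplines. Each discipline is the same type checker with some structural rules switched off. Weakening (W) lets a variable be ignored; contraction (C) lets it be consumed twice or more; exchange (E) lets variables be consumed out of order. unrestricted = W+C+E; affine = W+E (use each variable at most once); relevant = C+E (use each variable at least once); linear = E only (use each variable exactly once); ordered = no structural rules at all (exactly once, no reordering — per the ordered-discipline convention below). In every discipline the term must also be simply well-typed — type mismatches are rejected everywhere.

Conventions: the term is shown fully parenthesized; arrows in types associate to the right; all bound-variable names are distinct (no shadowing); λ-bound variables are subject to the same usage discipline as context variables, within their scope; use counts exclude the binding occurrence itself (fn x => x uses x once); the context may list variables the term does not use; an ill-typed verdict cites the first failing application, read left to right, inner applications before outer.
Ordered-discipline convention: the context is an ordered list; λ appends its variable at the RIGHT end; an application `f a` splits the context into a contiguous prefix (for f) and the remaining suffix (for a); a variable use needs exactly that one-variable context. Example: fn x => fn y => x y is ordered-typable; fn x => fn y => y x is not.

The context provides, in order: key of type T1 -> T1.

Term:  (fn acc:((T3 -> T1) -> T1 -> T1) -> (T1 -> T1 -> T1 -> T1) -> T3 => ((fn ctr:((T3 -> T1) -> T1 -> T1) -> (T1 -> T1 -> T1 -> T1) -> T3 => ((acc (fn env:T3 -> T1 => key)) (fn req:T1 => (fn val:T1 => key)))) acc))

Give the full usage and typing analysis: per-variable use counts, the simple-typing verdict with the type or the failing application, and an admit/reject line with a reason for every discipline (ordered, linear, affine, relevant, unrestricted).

use counts: key: 2, acc (bound): 2, ctr (bound): 0, env (bound): 0, req (bound): 0, val (bound): 0
left-to-right use order: acc, key, key, acc
typing: the term checks, with type (((T3 -> T1) -> T1 -> T1) -> (T1 -> T1 -> T1 -> T1) -> T3) -> T3
ordered: ✗, needs contraction — key ×2, acc ×2; ctr, env, req, val never used (weakening)
linear: ✗, needs contraction — key ×2, acc ×2; ctr, env, req, val never used (weakening)
affine: ✗, needs contraction — key ×2, acc ×2
relevant: ✗, ctr, env, req, val never used (weakening)
unrestricted: ✓, type-checks ((((T3 -> T1) -> T1 -> T1) -> (T1 -> T1 -> T1 -> T1) -> T3) -> T3) and nothing is barred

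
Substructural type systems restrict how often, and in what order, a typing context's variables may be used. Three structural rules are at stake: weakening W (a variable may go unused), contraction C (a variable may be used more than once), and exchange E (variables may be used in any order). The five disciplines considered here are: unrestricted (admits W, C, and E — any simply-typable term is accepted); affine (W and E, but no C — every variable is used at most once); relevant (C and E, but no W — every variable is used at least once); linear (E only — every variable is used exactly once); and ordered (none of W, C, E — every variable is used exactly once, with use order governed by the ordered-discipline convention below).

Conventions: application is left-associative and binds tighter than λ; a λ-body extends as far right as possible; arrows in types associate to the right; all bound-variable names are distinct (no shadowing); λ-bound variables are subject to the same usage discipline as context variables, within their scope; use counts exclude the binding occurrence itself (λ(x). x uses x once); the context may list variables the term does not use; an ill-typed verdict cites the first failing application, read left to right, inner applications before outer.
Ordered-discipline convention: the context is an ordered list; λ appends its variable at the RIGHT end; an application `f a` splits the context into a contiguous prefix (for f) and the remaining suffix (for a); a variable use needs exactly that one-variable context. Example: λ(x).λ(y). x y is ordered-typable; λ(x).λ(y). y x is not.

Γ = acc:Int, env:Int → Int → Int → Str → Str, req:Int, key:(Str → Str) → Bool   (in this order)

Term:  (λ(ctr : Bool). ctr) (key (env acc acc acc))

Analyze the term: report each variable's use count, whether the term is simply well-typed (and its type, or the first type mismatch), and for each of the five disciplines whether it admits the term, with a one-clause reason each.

usage: acc ×3, env ×1, req ×0, key ×1, ctr [bound] ×1
use order (left to right): ctr, key, env, acc, acc, acc
typing: well-typed at Bool
ordered: ✗ — repeated use of acc ×3; needs weakening: req unused
linear: ✗ — repeated use of acc ×3; needs weakening: req unused
affine: ✗ — repeated use of acc ×3
relevant: ✗ — needs weakening: req unused
unrestricted: ✓ — type-checks (Bool) and nothing is barred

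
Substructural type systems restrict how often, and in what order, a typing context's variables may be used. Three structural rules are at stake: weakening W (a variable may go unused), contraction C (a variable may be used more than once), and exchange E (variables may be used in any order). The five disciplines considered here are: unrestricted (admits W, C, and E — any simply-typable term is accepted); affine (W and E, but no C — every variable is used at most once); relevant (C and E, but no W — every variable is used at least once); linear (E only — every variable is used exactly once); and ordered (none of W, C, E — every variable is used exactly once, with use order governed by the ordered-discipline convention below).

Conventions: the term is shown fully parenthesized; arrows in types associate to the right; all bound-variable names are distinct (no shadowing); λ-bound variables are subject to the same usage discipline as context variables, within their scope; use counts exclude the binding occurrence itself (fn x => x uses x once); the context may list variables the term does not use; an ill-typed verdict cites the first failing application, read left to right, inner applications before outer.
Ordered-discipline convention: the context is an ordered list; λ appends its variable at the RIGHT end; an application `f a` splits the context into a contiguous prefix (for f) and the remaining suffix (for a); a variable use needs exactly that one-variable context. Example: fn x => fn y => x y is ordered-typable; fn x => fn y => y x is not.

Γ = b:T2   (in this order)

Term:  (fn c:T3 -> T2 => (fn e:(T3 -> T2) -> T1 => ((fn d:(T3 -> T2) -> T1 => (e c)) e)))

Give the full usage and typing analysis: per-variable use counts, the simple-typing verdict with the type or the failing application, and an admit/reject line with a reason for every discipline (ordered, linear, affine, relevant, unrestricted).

counts: b ×0; c [bound] ×1; e [bound] ×2; d [bound] ×0
order of uses: e, c, e
typing: ✓ — (T3 -> T2) -> ((T3 -> T2) -> T1) -> T1
ordered: ✗ — needs contraction — e ×2; b, d never used (weakening)
linear: ✗ — needs contraction — e ×2; b, d never used (weakening)
affine: ✗ — needs contraction — e ×2
relevant: ✗ — b, d never used (weakening)
unrestricted: ✓ — type-checks ((T3 -> T2) -> ((T3 -> T2) -> T1) -> T1) and nothing is barred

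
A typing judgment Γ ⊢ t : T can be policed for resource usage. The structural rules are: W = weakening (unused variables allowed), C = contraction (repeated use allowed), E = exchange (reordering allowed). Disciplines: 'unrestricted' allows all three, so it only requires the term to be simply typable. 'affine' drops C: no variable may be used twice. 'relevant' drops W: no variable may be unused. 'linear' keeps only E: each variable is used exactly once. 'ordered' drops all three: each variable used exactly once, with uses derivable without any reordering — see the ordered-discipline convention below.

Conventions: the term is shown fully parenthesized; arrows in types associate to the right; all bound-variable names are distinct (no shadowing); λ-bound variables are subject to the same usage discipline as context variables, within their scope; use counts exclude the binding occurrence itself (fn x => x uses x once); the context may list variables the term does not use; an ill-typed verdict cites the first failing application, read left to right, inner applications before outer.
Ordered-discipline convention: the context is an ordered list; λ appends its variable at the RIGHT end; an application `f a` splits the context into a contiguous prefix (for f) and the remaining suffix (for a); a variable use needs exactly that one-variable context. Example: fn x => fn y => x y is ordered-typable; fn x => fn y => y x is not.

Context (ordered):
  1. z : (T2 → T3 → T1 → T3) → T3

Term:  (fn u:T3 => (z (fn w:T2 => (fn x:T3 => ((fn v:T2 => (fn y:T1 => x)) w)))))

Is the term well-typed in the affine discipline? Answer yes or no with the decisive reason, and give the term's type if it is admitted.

yes — at most one use each (z, u, w, x, v, y); term : T3 → T3
usage: z=1, u (bound)=0, w (bound)=1, x (bound)=1, v (bound)=0, y (bound)=0
uses in reading order: z, x, w
typing: well-typed — term : T3 → T3
per-discipline verdicts: ordered ✗ · linear ✗ · affine ✓ · relevant ✗ · unrestricted ✓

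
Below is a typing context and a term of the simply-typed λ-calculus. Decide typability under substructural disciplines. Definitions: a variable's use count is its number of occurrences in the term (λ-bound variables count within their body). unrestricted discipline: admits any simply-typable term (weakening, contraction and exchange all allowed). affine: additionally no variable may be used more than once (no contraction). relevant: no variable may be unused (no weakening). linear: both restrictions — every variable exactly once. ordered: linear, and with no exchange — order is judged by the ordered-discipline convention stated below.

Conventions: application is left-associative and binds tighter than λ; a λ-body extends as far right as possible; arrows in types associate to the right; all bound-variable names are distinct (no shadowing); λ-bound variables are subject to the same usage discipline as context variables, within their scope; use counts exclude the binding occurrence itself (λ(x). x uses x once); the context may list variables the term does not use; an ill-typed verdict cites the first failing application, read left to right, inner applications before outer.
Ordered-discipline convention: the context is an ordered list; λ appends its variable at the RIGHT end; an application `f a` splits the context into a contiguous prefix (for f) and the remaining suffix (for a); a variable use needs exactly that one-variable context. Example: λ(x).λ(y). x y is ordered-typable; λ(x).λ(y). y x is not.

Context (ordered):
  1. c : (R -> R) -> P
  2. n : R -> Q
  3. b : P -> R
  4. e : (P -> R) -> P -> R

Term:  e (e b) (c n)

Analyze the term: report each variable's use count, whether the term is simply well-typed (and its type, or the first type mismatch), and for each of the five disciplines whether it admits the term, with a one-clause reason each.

variable uses: c=1; n=1; b=1; e=2
use order (left to right): e, e, b, c, n
typing: ill-typed: an argument R -> Q mismatches the expected R -> R
ordered ✗ (fails simple typing)
linear ✗ (a type mismatch blocks all five)
affine ✗ (the type mismatch rejects it)
relevant ✗ (not simply typable)
unrestricted ✗ (fails simple typing)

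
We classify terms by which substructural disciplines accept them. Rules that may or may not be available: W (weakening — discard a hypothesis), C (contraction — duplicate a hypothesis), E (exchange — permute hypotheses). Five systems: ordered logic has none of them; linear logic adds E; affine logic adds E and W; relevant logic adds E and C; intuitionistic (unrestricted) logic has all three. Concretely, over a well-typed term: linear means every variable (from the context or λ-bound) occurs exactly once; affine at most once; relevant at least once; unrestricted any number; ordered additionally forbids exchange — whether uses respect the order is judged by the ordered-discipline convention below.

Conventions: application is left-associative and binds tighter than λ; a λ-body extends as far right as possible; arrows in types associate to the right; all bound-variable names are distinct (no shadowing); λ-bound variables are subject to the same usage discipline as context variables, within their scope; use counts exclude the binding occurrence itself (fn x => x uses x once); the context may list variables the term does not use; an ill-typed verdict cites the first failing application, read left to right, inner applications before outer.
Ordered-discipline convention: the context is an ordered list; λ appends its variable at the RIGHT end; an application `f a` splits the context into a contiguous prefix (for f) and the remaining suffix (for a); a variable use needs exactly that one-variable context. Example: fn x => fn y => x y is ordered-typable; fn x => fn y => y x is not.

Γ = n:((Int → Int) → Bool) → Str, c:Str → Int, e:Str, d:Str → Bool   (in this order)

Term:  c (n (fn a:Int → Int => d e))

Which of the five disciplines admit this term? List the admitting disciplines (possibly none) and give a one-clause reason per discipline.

admitted by: affine, unrestricted
use counts: n: 1×, c: 1×, e: 1×, d: 1×, a (λ-bound): 0×
order of uses: c, n, d, e
typing: the term checks, with type Int
ordered: ✗ — a left unused
linear: ✗ — a left unused
affine: ✓ — no duplicate uses among n, c, e, d, a
relevant: ✗ — a left unused
unrestricted: ✓ — simply typable at Int; W, C, E all held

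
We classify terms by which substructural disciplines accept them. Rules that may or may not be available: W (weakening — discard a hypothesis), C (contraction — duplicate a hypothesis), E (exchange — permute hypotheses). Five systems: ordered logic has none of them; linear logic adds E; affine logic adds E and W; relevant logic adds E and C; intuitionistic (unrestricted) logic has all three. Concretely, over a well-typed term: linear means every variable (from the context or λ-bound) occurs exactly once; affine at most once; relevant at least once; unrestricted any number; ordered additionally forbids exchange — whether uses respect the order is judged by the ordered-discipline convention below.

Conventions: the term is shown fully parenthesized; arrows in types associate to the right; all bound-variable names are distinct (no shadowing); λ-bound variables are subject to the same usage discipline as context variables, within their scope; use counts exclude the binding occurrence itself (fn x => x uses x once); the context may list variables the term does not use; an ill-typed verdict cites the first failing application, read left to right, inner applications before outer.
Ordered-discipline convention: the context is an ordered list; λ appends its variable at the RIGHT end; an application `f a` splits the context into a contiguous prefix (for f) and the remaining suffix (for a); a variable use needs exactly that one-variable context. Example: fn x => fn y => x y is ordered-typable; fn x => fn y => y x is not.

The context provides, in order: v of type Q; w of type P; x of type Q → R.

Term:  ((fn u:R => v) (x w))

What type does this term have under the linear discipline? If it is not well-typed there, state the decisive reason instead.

not well-typed under linear — the type mismatch rejects it
use counts: v=1, w=1, x=1, u (λ-bound)=0
order of uses: v, x, w
typing: ill-typed: an argument P mismatches the expected Q
per-discipline verdicts: ordered ✗; linear ✗; affine ✗; relevant ✗; unrestricted ✗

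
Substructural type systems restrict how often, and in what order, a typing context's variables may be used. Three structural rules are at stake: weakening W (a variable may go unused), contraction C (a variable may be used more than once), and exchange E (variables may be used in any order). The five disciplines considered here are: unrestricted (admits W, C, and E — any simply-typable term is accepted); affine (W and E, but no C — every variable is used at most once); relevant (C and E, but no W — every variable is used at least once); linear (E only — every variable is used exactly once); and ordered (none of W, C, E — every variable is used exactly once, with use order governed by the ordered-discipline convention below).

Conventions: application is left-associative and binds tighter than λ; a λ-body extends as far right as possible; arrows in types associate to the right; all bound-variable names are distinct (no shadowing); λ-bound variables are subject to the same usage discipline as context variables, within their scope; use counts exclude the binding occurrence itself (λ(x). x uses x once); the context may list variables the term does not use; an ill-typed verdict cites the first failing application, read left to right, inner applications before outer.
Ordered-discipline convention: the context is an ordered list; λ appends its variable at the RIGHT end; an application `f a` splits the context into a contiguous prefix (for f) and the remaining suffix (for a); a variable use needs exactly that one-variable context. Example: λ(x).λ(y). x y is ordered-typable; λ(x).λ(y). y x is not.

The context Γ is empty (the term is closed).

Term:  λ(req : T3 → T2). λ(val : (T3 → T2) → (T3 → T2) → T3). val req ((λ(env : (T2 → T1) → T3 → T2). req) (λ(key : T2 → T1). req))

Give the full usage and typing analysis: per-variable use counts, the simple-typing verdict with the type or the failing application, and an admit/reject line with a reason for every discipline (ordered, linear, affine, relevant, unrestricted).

usage: req (bound): 3, val (bound): 1, env (bound): 0, key (bound): 0
uses in reading order: val, req, req, req
typing: the term checks, with type (T3 → T2) → ((T3 → T2) → (T3 → T2) → T3) → T3
ordered ✗ (repeated use of req ×3; env, key never used (weakening))
linear ✗ (repeated use of req ×3; env, key never used (weakening))
affine ✗ (repeated use of req ×3)
relevant ✗ (env, key never used (weakening))
unrestricted ✓ (simply typable at (T3 → T2) → ((T3 → T2) → (T3 → T2) → T3) → T3; W, C, E all held)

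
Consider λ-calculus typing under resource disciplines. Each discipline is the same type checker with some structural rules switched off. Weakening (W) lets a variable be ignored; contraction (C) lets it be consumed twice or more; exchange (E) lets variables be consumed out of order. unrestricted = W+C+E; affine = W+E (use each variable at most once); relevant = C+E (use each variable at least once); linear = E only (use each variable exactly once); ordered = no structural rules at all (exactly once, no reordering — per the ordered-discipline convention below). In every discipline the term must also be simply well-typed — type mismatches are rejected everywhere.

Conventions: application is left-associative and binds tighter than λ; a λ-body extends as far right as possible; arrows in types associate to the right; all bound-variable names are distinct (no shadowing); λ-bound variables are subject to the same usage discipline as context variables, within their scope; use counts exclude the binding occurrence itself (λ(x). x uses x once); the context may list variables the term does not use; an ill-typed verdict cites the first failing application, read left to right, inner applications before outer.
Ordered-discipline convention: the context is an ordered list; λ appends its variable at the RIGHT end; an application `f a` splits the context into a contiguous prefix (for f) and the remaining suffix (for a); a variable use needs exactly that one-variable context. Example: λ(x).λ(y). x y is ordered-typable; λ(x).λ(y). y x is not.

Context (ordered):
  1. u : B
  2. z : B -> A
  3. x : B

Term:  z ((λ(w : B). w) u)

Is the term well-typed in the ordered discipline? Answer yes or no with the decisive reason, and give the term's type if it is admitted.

no — needs weakening: x unused
variable uses: u: 1×, z: 1×, x: 0×, w (bound): 1×
left-to-right use order: z, w, u
typing: the term checks, with type A
per-discipline verdicts: ordered ✗ | linear ✗ | affine ✓ | relevant ✗ | unrestricted ✓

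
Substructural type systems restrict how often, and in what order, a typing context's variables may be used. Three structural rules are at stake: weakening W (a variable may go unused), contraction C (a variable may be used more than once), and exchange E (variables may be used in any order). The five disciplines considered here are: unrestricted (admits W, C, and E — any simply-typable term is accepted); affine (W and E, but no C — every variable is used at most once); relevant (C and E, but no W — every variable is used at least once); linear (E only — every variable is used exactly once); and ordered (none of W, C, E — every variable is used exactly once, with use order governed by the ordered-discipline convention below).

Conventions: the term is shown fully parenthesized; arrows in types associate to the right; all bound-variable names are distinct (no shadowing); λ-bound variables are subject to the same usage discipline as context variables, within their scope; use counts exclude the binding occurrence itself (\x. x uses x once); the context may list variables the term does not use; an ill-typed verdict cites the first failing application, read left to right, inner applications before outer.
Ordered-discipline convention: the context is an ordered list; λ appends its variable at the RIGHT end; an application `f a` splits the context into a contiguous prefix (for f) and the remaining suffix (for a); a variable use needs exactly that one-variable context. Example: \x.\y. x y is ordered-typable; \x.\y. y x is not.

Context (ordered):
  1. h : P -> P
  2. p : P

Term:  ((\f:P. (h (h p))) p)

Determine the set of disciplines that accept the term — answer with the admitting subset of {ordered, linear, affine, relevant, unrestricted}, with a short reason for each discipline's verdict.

admitting disciplines: unrestricted
counts: h: 2; p: 2; f [bound]: 0
order of uses: h, h, p, p
typing: well-typed — term : P
ordered: ✗, uses contraction: h ×2, p ×2; f left unused
linear: ✗, uses contraction: h ×2, p ×2; f left unused
affine: ✗, uses contraction: h ×2, p ×2
relevant: ✗, f left unused
unrestricted: ✓, typability at P is all that's needed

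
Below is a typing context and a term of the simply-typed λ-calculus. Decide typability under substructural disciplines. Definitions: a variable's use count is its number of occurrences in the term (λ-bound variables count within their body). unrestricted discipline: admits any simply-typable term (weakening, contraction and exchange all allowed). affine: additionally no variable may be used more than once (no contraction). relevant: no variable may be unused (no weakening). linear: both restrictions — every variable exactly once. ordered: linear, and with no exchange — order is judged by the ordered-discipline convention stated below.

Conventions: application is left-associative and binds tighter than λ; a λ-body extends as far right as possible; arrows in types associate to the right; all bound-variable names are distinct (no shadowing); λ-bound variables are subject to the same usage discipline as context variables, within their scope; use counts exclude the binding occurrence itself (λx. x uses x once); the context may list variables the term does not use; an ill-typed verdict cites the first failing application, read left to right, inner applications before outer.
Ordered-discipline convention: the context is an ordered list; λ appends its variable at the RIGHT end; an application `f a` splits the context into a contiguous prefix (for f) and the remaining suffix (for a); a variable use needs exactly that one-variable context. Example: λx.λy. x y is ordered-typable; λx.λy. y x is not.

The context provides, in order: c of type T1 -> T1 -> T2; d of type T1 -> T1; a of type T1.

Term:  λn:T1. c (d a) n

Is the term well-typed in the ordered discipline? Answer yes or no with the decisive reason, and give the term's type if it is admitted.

yes — one use each (c, d, a, n); ordered split holds; term : T1 -> T2
usage: c: 1×, d: 1×, a: 1×, n (bound): 1×
uses in reading order: c, d, a, n
typing: the term checks, with type T1 -> T2
per-discipline verdicts: ordered ✓ | linear ✓ | affine ✓ | relevant ✓ | unrestricted ✓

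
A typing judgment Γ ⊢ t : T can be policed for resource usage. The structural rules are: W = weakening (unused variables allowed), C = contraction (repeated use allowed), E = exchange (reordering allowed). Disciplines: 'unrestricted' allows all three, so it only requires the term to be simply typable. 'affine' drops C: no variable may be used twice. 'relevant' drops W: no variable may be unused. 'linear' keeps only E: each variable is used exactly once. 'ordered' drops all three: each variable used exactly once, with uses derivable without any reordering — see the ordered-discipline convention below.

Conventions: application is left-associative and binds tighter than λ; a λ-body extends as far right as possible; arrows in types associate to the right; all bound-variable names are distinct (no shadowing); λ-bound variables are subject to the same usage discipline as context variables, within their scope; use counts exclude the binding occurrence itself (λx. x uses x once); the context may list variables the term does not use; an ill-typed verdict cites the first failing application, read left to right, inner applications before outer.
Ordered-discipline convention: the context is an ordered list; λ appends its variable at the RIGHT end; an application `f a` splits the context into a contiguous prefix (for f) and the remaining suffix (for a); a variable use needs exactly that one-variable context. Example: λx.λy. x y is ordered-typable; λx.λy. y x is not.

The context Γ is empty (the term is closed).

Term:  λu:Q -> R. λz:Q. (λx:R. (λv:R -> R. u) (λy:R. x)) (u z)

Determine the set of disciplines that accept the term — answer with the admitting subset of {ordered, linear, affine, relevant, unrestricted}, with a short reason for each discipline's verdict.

admitted by: unrestricted
use counts: u (bound)=2, z (bound)=1, x (bound)=1, v (bound)=0, y (bound)=0
left-to-right use order: u, x, u, z
typing: well-typed at (Q -> R) -> Q -> Q -> R
ordered: ✗ — repeated use of u ×2; v, y never used (weakening)
linear: ✗ — repeated use of u ×2; v, y never used (weakening)
affine: ✗ — repeated use of u ×2
relevant: ✗ — v, y never used (weakening)
unrestricted: ✓ — typability at (Q -> R) -> Q -> Q -> R is all that's needed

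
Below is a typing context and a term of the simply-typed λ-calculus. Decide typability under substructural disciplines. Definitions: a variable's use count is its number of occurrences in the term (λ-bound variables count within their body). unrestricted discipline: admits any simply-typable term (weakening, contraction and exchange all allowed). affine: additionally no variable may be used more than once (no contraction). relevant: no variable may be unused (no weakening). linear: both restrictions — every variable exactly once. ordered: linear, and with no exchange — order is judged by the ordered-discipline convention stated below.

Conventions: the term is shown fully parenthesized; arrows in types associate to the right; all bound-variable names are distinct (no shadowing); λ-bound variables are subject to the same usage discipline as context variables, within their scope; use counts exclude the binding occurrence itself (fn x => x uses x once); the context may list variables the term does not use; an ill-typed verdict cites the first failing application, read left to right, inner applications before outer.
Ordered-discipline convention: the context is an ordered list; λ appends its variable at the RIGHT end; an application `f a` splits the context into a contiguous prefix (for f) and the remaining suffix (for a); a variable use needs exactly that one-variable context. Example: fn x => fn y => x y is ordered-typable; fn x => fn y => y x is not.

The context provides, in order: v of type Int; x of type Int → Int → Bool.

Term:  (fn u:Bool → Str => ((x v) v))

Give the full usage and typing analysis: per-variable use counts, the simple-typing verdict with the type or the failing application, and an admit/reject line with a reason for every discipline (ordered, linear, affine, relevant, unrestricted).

counts: v: 2; x: 1; u [bound]: 0
left-to-right use order: x, v, v
typing: well-typed — term : (Bool → Str) → Bool
ordered ✗ (repeated use of v ×2; u left unused)
linear ✗ (repeated use of v ×2; u left unused)
affine ✗ (repeated use of v ×2)
relevant ✗ (u left unused)
unrestricted ✓ (well-typed at (Bool → Str) → Bool; no restrictions here)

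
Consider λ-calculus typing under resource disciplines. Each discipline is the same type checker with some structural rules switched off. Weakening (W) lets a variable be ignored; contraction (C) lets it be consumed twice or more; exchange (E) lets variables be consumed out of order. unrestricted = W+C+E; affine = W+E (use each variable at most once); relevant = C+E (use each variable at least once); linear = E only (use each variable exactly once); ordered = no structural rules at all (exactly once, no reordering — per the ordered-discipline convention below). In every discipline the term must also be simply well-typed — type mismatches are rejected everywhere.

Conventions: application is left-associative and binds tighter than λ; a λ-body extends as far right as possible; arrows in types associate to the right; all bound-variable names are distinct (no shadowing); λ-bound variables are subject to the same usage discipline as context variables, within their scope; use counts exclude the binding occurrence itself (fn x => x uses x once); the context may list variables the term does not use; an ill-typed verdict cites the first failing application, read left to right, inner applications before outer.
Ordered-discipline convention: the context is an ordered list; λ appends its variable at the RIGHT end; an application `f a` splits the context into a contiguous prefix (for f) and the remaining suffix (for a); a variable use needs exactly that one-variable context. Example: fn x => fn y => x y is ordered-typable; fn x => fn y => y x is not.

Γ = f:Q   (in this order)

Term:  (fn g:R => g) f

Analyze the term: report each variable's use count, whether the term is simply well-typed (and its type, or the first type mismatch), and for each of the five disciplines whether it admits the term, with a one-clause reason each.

use counts: f: 1×, g (bound): 1×
order of uses: g, f
typing: ill-typed: an application expects R but receives Q
ordered ✗ (the type mismatch rejects it)
linear ✗ (not simply typable)
affine ✗ (fails simple typing)
relevant ✗ (a type mismatch blocks all five)
unrestricted ✗ (the type mismatch rejects it)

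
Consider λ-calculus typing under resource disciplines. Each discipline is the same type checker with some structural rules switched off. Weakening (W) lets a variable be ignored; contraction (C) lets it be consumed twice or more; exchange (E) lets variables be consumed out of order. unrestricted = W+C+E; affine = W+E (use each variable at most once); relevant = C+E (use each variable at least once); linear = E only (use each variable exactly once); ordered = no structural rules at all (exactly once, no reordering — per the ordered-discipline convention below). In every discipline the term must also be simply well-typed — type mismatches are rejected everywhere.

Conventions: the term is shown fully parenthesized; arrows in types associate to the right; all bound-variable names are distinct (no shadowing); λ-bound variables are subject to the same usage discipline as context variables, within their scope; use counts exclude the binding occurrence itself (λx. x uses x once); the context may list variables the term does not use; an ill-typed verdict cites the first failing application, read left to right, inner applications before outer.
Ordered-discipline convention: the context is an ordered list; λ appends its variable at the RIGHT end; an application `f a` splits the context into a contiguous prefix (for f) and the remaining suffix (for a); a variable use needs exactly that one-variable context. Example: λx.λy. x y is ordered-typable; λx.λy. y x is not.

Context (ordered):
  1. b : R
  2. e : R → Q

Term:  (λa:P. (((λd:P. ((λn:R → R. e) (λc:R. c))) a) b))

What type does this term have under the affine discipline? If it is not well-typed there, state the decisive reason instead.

term : P → Q
usage: b ×1, e ×1, a [bound] ×1, d [bound] ×0, n [bound] ×0, c [bound] ×1
left-to-right use order: e, c, a, b
typing: the term checks, with type P → Q
per-discipline verdicts: ordered ✗ | linear ✗ | affine ✓ | relevant ✗ | unrestricted ✓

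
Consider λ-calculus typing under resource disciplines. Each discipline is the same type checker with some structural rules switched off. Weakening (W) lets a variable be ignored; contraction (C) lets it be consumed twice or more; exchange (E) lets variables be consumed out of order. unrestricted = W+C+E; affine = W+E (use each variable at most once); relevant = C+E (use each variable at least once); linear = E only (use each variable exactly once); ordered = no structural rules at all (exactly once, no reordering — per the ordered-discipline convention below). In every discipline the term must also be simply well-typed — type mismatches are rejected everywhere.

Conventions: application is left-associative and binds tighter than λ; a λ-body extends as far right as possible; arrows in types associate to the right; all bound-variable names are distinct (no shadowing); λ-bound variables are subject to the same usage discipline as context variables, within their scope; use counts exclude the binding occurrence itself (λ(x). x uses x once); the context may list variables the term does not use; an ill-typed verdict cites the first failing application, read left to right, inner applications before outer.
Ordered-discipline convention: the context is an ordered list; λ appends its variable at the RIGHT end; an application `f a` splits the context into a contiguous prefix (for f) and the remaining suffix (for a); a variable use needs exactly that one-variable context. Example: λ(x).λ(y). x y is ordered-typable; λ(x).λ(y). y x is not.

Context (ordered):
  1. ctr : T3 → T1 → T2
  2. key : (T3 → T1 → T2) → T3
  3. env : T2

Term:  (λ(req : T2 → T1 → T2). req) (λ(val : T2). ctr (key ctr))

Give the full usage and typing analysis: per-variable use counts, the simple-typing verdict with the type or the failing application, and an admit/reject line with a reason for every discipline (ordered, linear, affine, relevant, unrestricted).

variable uses: ctr: 2; key: 1; env: 0; req (bound): 1; val (bound): 0
uses in reading order: req, ctr, key, ctr
typing: ✓ — T2 → T1 → T2
ordered: ✗ — ctr ×2 used more than once (contraction); needs weakening: env, val unused
linear: ✗ — ctr ×2 used more than once (contraction); needs weakening: env, val unused
affine: ✗ — ctr ×2 used more than once (contraction)
relevant: ✗ — needs weakening: env, val unused
unrestricted: ✓ — type-checks (T2 → T1 → T2) and nothing is barred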